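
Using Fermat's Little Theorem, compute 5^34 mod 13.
By Fermat: 5^{12} ≡ 1 mod 13. 34 = 2×12 + 10. So 5^{34} ≡ 5^{10} ≡ 12 mod 13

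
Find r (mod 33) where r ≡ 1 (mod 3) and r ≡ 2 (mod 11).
M = 3 × 11 = 33. M₁ = 11, y₁ ≡ 2 (mod 3). M₂ = 3, y₂ ≡ 4 (mod 11). r = 1×11×2 + 2×3×4 ≡ 13 (mod 33)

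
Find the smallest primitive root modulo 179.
g = 2. For each prime q|178: 2^{89}≡178, 2^{2}≡4, none ≡ 1, so ord_179(2) = 178 and 2 is a primitive root.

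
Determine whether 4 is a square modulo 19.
By Euler's criterion: 4^{9} ≡ 1 mod 19. Since this equals 1, 4 is a QR.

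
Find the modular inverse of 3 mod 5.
Since 5 is prime, by Fermat 3^(-1) ≡ 3^{3} ≡ 2 (mod 5). Verify: 3 × 2 = 6 ≡ 1 (mod 5)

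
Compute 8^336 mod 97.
Using Fermat: 8^{96} ≡ 1 (mod 97). 336 ≡ 48 (mod 96). So 8^{336} ≡ 8^{48} ≡ 1 (mod 97)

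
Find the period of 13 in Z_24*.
Powers of 13 mod 24: 13^1≡13, 13^2≡1. ord_24(13) = 2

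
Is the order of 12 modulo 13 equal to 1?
Powers of 12 mod 13: 12^1≡12, 12^2≡1. 12^1≡12≢1, so ord ≠ 1. No, the actual order is 2.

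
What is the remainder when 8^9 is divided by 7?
Using Fermat: 8^{6} ≡ 1 (mod 7). 9 ≡ 3 (mod 6). So 8^{9} ≡ 8^{3} ≡ 1 (mod 7)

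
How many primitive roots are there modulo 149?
A prime p has φ(p-1) primitive roots; here φ(148) = 72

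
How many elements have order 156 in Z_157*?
Number of primitive roots mod 157 = φ(p-1) = φ(156) = 48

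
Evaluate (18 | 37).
(18/37) = 18^{18} mod 37 = -1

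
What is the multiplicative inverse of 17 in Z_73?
Since 73 is prime, by Fermat 17^(-1) ≡ 17^{71} ≡ 43 mod 73. Verify: 17 × 43 = 731 ≡ 1 mod 73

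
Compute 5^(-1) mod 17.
Since 17 is prime, by Fermat 5^(-1) ≡ 5^{15} ≡ 7 mod 17. Verify: 5 × 7 = 35 ≡ 1 mod 17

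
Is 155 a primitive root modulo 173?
ord_173(155) divides 172. For each prime q|172: 155^{86}≡172, 155^{4}≡138, none ≡ 1. So 155 has order 172 and is a primitive root mod 173.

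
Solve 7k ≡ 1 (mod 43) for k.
Since 43 is prime, by Fermat 7^(-1) ≡ 7^{41} ≡ 37 (mod 43). Verify: 7 × 37 = 259 ≡ 1 (mod 43)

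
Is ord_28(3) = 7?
Powers of 3 mod 28: 3^1≡3, 3^2≡9, 3^3≡27, 3^4≡25, 3^5≡19, 3^6≡1. Already 3^6≡1, so the order is 6 < 7. No, the actual order is 6.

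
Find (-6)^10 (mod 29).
By repeated squaring (mod 29): (-6)^{1}≡23, (-6)^{2}≡7, (-6)^{4}≡20, (-6)^{8}≡23. Then (-6)^{10} = (-6)^{8+2} ≡ 23 × 7 ≡ 16 (mod 29)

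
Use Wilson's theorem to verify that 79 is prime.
(78)! mod 79 = 78. Since this equals -1 (mod 79), Wilson confirms 79 is prime.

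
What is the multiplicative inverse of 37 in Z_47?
Since 47 is prime, by Fermat 37^(-1) ≡ 37^{45} ≡ 14 mod 47. Verify: 37 × 14 = 518 ≡ 1 mod 47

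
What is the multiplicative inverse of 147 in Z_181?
Since 181 is prime, by Fermat 147^(-1) ≡ 147^{179} ≡ 165 mod 181. Verify: 147 × 165 = 24255 ≡ 1 mod 181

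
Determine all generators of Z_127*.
There are φ(126) = 36 primitive roots mod 127: {3, 6, 7, 12, 14, 23, 29, 39, 43, 45, 46, 48, 53, 55, 56, 57, 58, 65, 67, 78, 83, 85, 86, 91, 92, 93, 96, 97, 101, 106, 109, 110, 112, 114, 116, 118}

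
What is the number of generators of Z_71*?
A prime p has φ(p-1) primitive roots; here φ(70) = 24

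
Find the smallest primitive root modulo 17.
g = 3. For each prime q|16: 3^{8}≡16, none ≡ 1, so ord_17(3) = 16 and 3 is a primitive root.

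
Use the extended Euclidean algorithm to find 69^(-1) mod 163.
Extended GCD: 69(26) + 163(-11) = 1. So 69^(-1) ≡ 26 (mod 163). Verify: 69 × 26 = 1794 ≡ 1 (mod 163)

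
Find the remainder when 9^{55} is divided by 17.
By Fermat: 9^{16} ≡ 1 (mod 17). 55 = 3×16 + 7. So 9^{55} ≡ 9^{7} ≡ 2 (mod 17)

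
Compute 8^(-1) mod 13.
Since 13 is prime, by Fermat 8^(-1) ≡ 8^{11} ≡ 5 mod 13. Verify: 8 × 5 = 40 ≡ 1 mod 13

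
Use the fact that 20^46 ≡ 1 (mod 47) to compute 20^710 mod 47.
By Fermat: 20^{46} ≡ 1 (mod 47). 710 ≡ 20 (mod 46). So 20^{710} ≡ 20^{20} ≡ 14 (mod 47)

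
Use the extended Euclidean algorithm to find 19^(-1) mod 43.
Extended GCD: 19(-9) + 43(4) = 1. So 19^(-1) ≡ -9 ≡ 34 mod 43. Verify: 19 × 34 = 646 ≡ 1 mod 43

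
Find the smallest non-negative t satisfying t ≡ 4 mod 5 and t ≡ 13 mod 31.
M = 5 × 31 = 155. M₁ = 31, y₁ ≡ 1 mod 5. M₂ = 5, y₂ ≡ 25 mod 31. t = 4×31×1 + 13×5×25 ≡ 44 mod 155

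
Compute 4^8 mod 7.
Using Fermat: 4^{6} ≡ 1 (mod 7). 8 ≡ 2 (mod 6). So 4^{8} ≡ 4^{2} ≡ 2 (mod 7)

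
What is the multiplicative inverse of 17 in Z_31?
Since 31 is prime, by Fermat 17^(-1) ≡ 17^{29} ≡ 11 mod 31. Verify: 17 × 11 = 187 ≡ 1 mod 31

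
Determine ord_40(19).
Powers of 19 mod 40: 19^1≡19, 19^2≡1. So the order of 19 is 2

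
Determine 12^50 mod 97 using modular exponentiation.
By repeated squaring mod 97: 12^{1}≡12, 12^{2}≡47, 12^{4}≡75, 12^{8}≡96, 12^{16}≡1, 12^{32}≡1. Then 12^{50} = 12^{32+16+2} ≡ 1 × 1 × 47 ≡ 47 mod 97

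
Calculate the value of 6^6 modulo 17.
By repeated squaring mod 17: 6^{1}≡6, 6^{2}≡2, 6^{4}≡4. Then 6^{6} = 6^{4+2} ≡ 4 × 2 ≡ 8 mod 17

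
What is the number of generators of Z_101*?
A prime p has φ(p-1) primitive roots; here φ(100) = 40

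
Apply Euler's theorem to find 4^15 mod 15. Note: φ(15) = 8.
By Euler: 4^{8} ≡ 1 mod 15 since gcd(4, 15) = 1. 15 = 1×8 + 7. So 4^{15} ≡ 4^{7} ≡ 4 mod 15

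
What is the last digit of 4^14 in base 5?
Using Fermat: 4^{4} ≡ 1 mod 5. 14 ≡ 2 mod 4. So 4^{14} ≡ 4^{2} ≡ 1 mod 5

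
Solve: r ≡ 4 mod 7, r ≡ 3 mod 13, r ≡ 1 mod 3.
M = 7 × 13 × 3 = 273. M₁ = 39, y₁ ≡ 2 mod 7. M₂ = 21, y₂ ≡ 5 mod 13. M₃ = 91, y₃ ≡ 1 mod 3. r = 4×39×2 + 3×21×5 + 1×91×1 ≡ 172 mod 273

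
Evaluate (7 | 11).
(7/11) = 7^{5} mod 11 = -1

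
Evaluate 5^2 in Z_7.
5^{2} = 25 ≡ 4 (mod 7)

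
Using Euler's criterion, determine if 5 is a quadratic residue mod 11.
By Euler's criterion: 5^{5} ≡ 1 (mod 11). Since this equals 1, 5 is a QR.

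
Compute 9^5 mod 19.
By repeated squaring mod 19: 9^{1}≡9, 9^{2}≡5, 9^{4}≡6. Then 9^{5} = 9^{4+1} ≡ 6 × 9 ≡ 16 mod 19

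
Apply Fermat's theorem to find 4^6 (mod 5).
By Fermat: 4^{4} ≡ 1 (mod 5). So 4^{6} = 4^{4} · 4^{2} ≡ 4^{2} ≡ 1 (mod 5)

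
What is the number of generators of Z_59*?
A prime p has φ(p-1) primitive roots; here φ(58) = 28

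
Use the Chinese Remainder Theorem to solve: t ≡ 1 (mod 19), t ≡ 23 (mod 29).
M = 19 × 29 = 551. M₁ = 29, y₁ ≡ 2 (mod 19). M₂ = 19, y₂ ≡ 26 (mod 29). t = 1×29×2 + 23×19×26 ≡ 400 (mod 551)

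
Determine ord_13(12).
Powers of 12 mod 13: 12^1≡12, 12^2≡1. So the order of 12 is 2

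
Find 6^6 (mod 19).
By repeated squaring (mod 19): 6^{1}≡6, 6^{2}≡17, 6^{4}≡4. Then 6^{6} = 6^{4+2} ≡ 4 × 17 ≡ 11 (mod 19)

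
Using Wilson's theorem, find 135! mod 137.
(136)! = (135)! × (136) ≡ -1 mod 137. So (135)! ≡ -1 × (136)^(-1) ≡ (-1)×(-1) = 1 mod 137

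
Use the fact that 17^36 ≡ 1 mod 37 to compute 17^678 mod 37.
By Fermat: 17^{36} ≡ 1 mod 37. 678 ≡ 30 mod 36. So 17^{678} ≡ 17^{30} ≡ 11 mod 37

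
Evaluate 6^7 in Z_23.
By repeated squaring (mod 23): 6^{1}≡6, 6^{2}≡13, 6^{4}≡8. Then 6^{7} = 6^{4+2+1} ≡ 8 × 13 × 6 ≡ 3 (mod 23)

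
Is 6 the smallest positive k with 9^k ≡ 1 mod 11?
Powers of 9 mod 11: 9^1≡9, 9^2≡4, 9^3≡3, 9^4≡5, 9^5≡1. Already 9^5≡1, so the order is 5 < 6. No, the actual order is 5.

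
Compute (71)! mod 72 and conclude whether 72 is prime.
(71)! mod 72 = 0. Since 0 ≢ -1 (mod 72), 72 is not prime.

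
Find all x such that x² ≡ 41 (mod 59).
The square roots of 41 mod 59 are 49 and 10. Verify: 49² = 2401 ≡ 41 (mod 59)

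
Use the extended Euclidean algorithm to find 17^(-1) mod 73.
Extended GCD: 17(-30) + 73(7) = 1. So 17^(-1) ≡ -30 ≡ 43 (mod 73). Verify: 17 × 43 = 731 ≡ 1 (mod 73)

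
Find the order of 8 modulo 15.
Powers of 8 mod 15: 8^1≡8, 8^2≡4, 8^3≡2, 8^4≡1. Order = 4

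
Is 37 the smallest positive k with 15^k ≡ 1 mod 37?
Powers of 15 mod 37: 15^1≡15, 15^2≡3, 15^3≡8, 15^4≡9, 15^5≡24, 15^6≡27, 15^7≡35, 15^8≡7, 15^9≡31, 15^10≡21, 15^11≡19, 15^12≡26, 15^13≡20, 15^14≡4, 15^15≡23, 15^16≡12, 15^17≡32, 15^18≡36, 15^19≡22, 15^20≡34, 15^21≡29, 15^22≡28, 15^23≡13, 15^24≡10, 15^25≡2, 15^26≡30, 15^27≡6, 15^28≡16, 15^29≡18, 15^30≡11, 15^31≡17, 15^32≡33, 15^33≡14, 15^34≡25, 15^35≡5, 15^36≡1. Already 15^36≡1, so the order is 36 < 37. No, the actual order is 36.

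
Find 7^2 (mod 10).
7^{2} = 49 ≡ 9 (mod 10)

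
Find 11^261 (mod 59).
Using Fermat: 11^{58} ≡ 1 (mod 59). 261 ≡ 29 (mod 58). So 11^{261} ≡ 11^{29} ≡ 58 (mod 59)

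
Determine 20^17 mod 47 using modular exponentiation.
By repeated squaring (mod 47): 20^{1}≡20, 20^{2}≡24, 20^{4}≡12, 20^{8}≡3, 20^{16}≡9. Then 20^{17} = 20^{16+1} ≡ 9 × 20 ≡ 39 (mod 47)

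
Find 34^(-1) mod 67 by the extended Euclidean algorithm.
Extended GCD: 34(2) + 67(-1) = 1. So 34^(-1) ≡ 2 mod 67. Verify: 34 × 2 = 68 ≡ 1 mod 67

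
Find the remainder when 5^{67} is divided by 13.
By Fermat: 5^{12} ≡ 1 (mod 13). 67 = 5×12 + 7. So 5^{67} ≡ 5^{7} ≡ 8 (mod 13)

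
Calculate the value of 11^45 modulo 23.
Using Fermat: 11^{22} ≡ 1 mod 23. 45 ≡ 1 mod 22. So 11^{45} ≡ 11^{1} ≡ 11 mod 23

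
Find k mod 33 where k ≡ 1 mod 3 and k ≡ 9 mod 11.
M = 3 × 11 = 33. M₁ = 11, y₁ ≡ 2 mod 3. M₂ = 3, y₂ ≡ 4 mod 11. k = 1×11×2 + 9×3×4 ≡ 31 mod 33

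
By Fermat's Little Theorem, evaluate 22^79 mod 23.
By Fermat: 22^{22} ≡ 1 mod 23. 79 = 3×22 + 13. So 22^{79} ≡ 22^{13} ≡ 22 mod 23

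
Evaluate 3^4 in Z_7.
3^{4} = 81 ≡ 4 mod 7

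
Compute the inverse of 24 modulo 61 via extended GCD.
Extended GCD: 24(28) + 61(-11) = 1. So 24^(-1) ≡ 28 mod 61. Verify: 24 × 28 = 672 ≡ 1 mod 61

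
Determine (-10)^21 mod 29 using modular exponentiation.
By repeated squaring (mod 29): (-10)^{1}≡19, (-10)^{2}≡13, (-10)^{4}≡24, (-10)^{8}≡25, (-10)^{16}≡16. Then (-10)^{21} = (-10)^{16+4+1} ≡ 16 × 24 × 19 ≡ 17 (mod 29)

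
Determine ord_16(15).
Powers of 15 mod 16: 15^1≡15, 15^2≡1. ord_16(15) = 2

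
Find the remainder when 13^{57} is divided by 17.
By Fermat: 13^{16} ≡ 1 (mod 17). 57 = 3×16 + 9. So 13^{57} ≡ 13^{9} ≡ 13 (mod 17)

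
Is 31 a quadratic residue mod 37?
By Euler's criterion: 31^{18} ≡ 36 mod 37. Since this equals -1 (≡ 36), 31 is not a QR.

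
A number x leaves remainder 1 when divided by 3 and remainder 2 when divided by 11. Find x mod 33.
M = 3 × 11 = 33. M₁ = 11, y₁ ≡ 2 mod 3. M₂ = 3, y₂ ≡ 4 mod 11. x = 1×11×2 + 2×3×4 ≡ 13 mod 33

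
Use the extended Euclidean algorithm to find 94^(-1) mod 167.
Extended GCD: 94(16) + 167(-9) = 1. So 94^(-1) ≡ 16 (mod 167). Verify: 94 × 16 = 1504 ≡ 1 (mod 167)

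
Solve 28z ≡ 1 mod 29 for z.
Since 29 is prime, by Fermat 28^(-1) ≡ 28^{27} ≡ 28 mod 29. Verify: 28 × 28 = 784 ≡ 1 mod 29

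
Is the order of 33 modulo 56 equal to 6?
Powers of 33 mod 56: 33^1≡33, 33^2≡25, 33^3≡41, 33^4≡9, 33^5≡17, 33^6≡1. First k with 33^k≡1 is k=6. Yes, ord_56(33) = 6.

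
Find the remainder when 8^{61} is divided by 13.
By Fermat: 8^{12} ≡ 1 mod 13. 61 = 5×12 + 1. So 8^{61} ≡ 8^{1} ≡ 8 mod 13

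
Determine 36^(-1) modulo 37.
Since 37 is prime, by Fermat 36^(-1) ≡ 36^{35} ≡ 36 mod 37. Verify: 36 × 36 = 1296 ≡ 1 mod 37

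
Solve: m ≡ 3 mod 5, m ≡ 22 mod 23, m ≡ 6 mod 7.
M = 5 × 23 × 7 = 805. M₁ = 161, y₁ ≡ 1 mod 5. M₂ = 35, y₂ ≡ 2 mod 23. M₃ = 115, y₃ ≡ 5 mod 7. m = 3×161×1 + 22×35×2 + 6×115×5 ≡ 643 mod 805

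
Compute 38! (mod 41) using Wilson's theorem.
(40)! = (38)! × (39) × (40) ≡ -1 (mod 41). So (38)! ≡ -1 × [(40)(39)]^(-1) ≡ 20 (mod 41)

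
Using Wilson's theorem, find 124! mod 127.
(126)! = (124)! × (125) × (126) ≡ -1 mod 127. So (124)! ≡ -1 × [(126)(125)]^(-1) ≡ 63 mod 127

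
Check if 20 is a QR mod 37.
By Euler's criterion: 20^{18} ≡ 36 mod 37. Since this equals -1 (≡ 36), 20 is not a QR.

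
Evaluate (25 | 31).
(25/31) = 25^{15} mod 31 = 1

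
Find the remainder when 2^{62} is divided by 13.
By Fermat: 2^{12} ≡ 1 (mod 13). 62 = 5×12 + 2. So 2^{62} ≡ 2^{2} ≡ 4 (mod 13)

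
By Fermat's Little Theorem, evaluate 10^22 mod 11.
By Fermat: 10^{10} ≡ 1 (mod 11). 22 = 2×10 + 2. So 10^{22} ≡ 10^{2} ≡ 1 (mod 11)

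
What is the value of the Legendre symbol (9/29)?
(9/29) = 9^{14} mod 29 = 1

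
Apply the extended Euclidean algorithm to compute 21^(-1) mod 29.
Extended GCD: 21(-11) + 29(8) = 1. So 21^(-1) ≡ -11 ≡ 18 (mod 29). Verify: 21 × 18 = 378 ≡ 1 (mod 29)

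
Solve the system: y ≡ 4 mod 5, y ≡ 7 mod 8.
M = 5 × 8 = 40. M₁ = 8, y₁ ≡ 2 mod 5. M₂ = 5, y₂ ≡ 5 mod 8. y = 4×8×2 + 7×5×5 ≡ 39 mod 40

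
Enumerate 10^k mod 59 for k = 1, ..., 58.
10^1, 10^2, ..., 10^{58} mod 59: [10, 41, 56, 29, 54, 9, 31, 15, 32, 25, 14, 22, 43, 17, 52, 48, 8, 21, 33, 35, 55, 19, 13, 12, 2, 20, 23, 53, 58, 49, 18, 3, 30, 5, 50, 28, 44, 27, 34, 45, 37, 16, 42, 7, 11, 51, 38, 26, 24, 4, 40, 46, 47, 57, 39, 36, 6, 1]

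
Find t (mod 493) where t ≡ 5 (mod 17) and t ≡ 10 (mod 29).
M = 17 × 29 = 493. M₁ = 29, y₁ ≡ 10 (mod 17). M₂ = 17, y₂ ≡ 12 (mod 29). t = 5×29×10 + 10×17×12 ≡ 39 (mod 493)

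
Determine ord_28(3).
Powers of 3 mod 28: 3^1≡3, 3^2≡9, 3^3≡27, 3^4≡25, 3^5≡19, 3^6≡1. Order = 6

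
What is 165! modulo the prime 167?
(166)! = (165)! × (166) ≡ -1 (mod 167). So (165)! ≡ -1 × (166)^(-1) ≡ (-1)×(-1) = 1 (mod 167)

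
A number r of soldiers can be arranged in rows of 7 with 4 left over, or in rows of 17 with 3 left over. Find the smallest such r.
M = 7 × 17 = 119. M₁ = 17, y₁ ≡ 5 (mod 7). M₂ = 7, y₂ ≡ 5 (mod 17). r = 4×17×5 + 3×7×5 ≡ 88 (mod 119)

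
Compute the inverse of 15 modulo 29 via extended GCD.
Extended GCD: 15(2) + 29(-1) = 1. So 15^(-1) ≡ 2 (mod 29). Verify: 15 × 2 = 30 ≡ 1 (mod 29)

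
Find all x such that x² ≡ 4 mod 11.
The square roots of 4 mod 11 are 9 and 2. Verify: 9² = 81 ≡ 4 mod 11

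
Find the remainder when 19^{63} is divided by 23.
By Fermat: 19^{22} ≡ 1 mod 23. 63 = 2×22 + 19. So 19^{63} ≡ 19^{19} ≡ 14 mod 23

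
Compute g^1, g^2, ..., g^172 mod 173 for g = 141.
141^1, 141^2, ..., 141^{172} mod 173: [141, 159, 102, 23, 129, 24, 97, 10, 26, 33, 155, 57, 79, 67, 105, 100, 87, 157, 166, 51, 98, 151, 12, 135, 5, 13, 103, 164, 115, 126, 120, 139, 50, 130, 165, 83, 112, 49, 162, 6, 154, 89, 93, 138, 82, 144, 63, 60, 156, 25, 65, 169, 128, 56, 111, 81, 3, 77, 131, 133, 69, 41, 72, 118, 30, 78, 99, 119, 171, 64, 28, 142, 127, 88, 125, 152, 153, 121, 107, 36, 59, 15, 39, 136, 146, 172, 32, 14, 71, 150, 44, 149, 76, 163, 147, 140, 18, 116, 94, 106, 68, 73, 86, 16, 7, 122, 75, 22, 161, 38, 168, 160, 70, 9, 58, 47, 53, 34, 123, 43, 8, 90, 61, 124, 11, 167, 19, 84, 80, 35, 91, 29, 110, 113, 17, 148, 108, 4, 45, 117, 62, 92, 170, 96, 42, 40, 104, 132, 101, 55, 143, 95, 74, 54, 2, 109, 145, 31, 46, 85, 48, 21, 20, 52, 66, 137, 114, 158, 134, 37, 27, 1]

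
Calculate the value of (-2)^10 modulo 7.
Using Fermat: (-2)^{6} ≡ 1 mod 7. 10 ≡ 4 mod 6. So (-2)^{10} ≡ (-2)^{4} ≡ 2 mod 7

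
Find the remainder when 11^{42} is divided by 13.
By Fermat: 11^{12} ≡ 1 mod 13. 42 = 3×12 + 6. So 11^{42} ≡ 11^{6} ≡ 12 mod 13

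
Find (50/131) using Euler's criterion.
(50/131) = 50^{65} mod 131 = -1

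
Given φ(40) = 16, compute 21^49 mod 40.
By Euler: 21^{16} ≡ 1 (mod 40) since gcd(21, 40) = 1. 49 = 3×16 + 1. So 21^{49} ≡ 21^{1} ≡ 21 (mod 40)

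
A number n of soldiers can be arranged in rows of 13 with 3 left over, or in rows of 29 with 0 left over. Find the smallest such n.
M = 13 × 29 = 377. M₁ = 29, y₁ ≡ 9 (mod 13). M₂ = 13, y₂ ≡ 9 (mod 29). n = 3×29×9 + 0×13×9 ≡ 29 (mod 377)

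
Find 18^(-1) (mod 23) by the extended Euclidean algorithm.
Extended GCD: 18(9) + 23(-7) = 1. So 18^(-1) ≡ 9 (mod 23). Verify: 18 × 9 = 162 ≡ 1 (mod 23)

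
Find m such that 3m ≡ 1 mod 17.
Since 17 is prime, by Fermat 3^(-1) ≡ 3^{15} ≡ 6 mod 17. Verify: 3 × 6 = 18 ≡ 1 mod 17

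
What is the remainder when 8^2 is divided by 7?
8^{2} = 64 ≡ 1 mod 7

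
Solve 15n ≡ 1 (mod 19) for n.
Since 19 is prime, by Fermat 15^(-1) ≡ 15^{17} ≡ 14 (mod 19). Verify: 15 × 14 = 210 ≡ 1 (mod 19)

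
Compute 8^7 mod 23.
By repeated squaring (mod 23): 8^{1}≡8, 8^{2}≡18, 8^{4}≡2. Then 8^{7} = 8^{4+2+1} ≡ 2 × 18 × 8 ≡ 12 (mod 23)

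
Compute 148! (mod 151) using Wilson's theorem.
(150)! = (148)! × (149) × (150) ≡ -1 (mod 151). So (148)! ≡ -1 × [(150)(149)]^(-1) ≡ 75 (mod 151)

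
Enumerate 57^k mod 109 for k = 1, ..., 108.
57^1, 57^2, ..., 57^{108} mod 109: [57, 88, 2, 5, 67, 4, 10, 25, 8, 20, 50, 16, 40, 100, 32, 80, 91, 64, 51, 73, 19, 102, 37, 38, 95, 74, 76, 81, 39, 43, 53, 78, 86, 106, 47, 63, 103, 94, 17, 97, 79, 34, 85, 49, 68, 61, 98, 27, 13, 87, 54, 26, 65, 108, 52, 21, 107, 104, 42, 105, 99, 84, 101, 89, 59, 93, 69, 9, 77, 29, 18, 45, 58, 36, 90, 7, 72, 71, 14, 35, 33, 28, 70, 66, 56, 31, 23, 3, 62, 46, 6, 15, 92, 12, 30, 75, 24, 60, 41, 48, 11, 82, 96, 22, 55, 83, 44, 1]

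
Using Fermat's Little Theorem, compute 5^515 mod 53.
By Fermat: 5^{52} ≡ 1 mod 53. 515 ≡ 47 mod 52. So 5^{515} ≡ 5^{47} ≡ 26 mod 53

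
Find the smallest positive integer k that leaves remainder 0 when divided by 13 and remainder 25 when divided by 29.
M = 13 × 29 = 377. M₁ = 29, y₁ ≡ 9 (mod 13). M₂ = 13, y₂ ≡ 9 (mod 29). k = 0×29×9 + 25×13×9 ≡ 286 (mod 377)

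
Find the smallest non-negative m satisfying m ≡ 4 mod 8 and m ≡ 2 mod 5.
M = 8 × 5 = 40. M₁ = 5, y₁ ≡ 5 mod 8. M₂ = 8, y₂ ≡ 2 mod 5. m = 4×5×5 + 2×8×2 ≡ 12 mod 40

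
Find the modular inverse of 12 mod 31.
Since 31 is prime, by Fermat 12^(-1) ≡ 12^{29} ≡ 13 (mod 31). Verify: 12 × 13 = 156 ≡ 1 (mod 31)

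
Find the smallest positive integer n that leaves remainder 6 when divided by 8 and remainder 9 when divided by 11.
M = 8 × 11 = 88. M₁ = 11, y₁ ≡ 3 (mod 8). M₂ = 8, y₂ ≡ 7 (mod 11). n = 6×11×3 + 9×8×7 ≡ 86 (mod 88)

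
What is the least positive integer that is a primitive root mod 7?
g = 3. Powers: [3, 2, 6, 4, 5, 1] generates all 6 non-zero residues.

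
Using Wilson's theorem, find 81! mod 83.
(82)! = (81)! × (82) ≡ -1 (mod 83). So (81)! ≡ -1 × (82)^(-1) ≡ (-1)×(-1) = 1 (mod 83)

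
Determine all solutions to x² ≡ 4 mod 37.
The square roots of 4 mod 37 are 35 and 2. Verify: 35² = 1225 ≡ 4 mod 37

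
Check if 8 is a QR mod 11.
By Euler's criterion: 8^{5} ≡ 10 mod 11. Since this equals -1 (≡ 10), 8 is not a QR.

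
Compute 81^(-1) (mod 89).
Since 89 is prime, by Fermat 81^(-1) ≡ 81^{87} ≡ 11 (mod 89). Verify: 81 × 11 = 891 ≡ 1 (mod 89)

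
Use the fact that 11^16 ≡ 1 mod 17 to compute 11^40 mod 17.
By Fermat: 11^{16} ≡ 1 mod 17. 40 = 2×16 + 8. So 11^{40} ≡ 11^{8} ≡ 16 mod 17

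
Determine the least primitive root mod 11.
g = 2. For each prime q|10: 2^{5}≡10, 2^{2}≡4, none ≡ 1, so ord_11(2) = 10 and 2 is a primitive root.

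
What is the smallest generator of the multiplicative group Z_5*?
g = 2. For each prime q|4: 2^{2}≡4, none ≡ 1, so ord_5(2) = 4 and 2 is a primitive root.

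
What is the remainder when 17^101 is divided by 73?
Using Fermat: 17^{72} ≡ 1 mod 73. 101 ≡ 29 mod 72. So 17^{101} ≡ 17^{29} ≡ 7 mod 73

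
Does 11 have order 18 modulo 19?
11^{3} ≡ 1 (mod 19) and 3 < 18, so ord_19(11) = 3 ≠ 18 and 11 is not a primitive root.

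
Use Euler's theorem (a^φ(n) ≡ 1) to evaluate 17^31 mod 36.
By Euler: 17^{12} ≡ 1 (mod 36) since gcd(17, 36) = 1. 31 = 2×12 + 7. So 17^{31} ≡ 17^{7} ≡ 17 (mod 36)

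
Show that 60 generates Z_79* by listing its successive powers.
60^1, 60^2, ..., 60^{78} mod 79: [60, 45, 14, 50, 77, 38, 68, 51, 58, 4, 3, 22, 56, 42, 71, 73, 35, 46, 74, 16, 12, 9, 66, 10, 47, 55, 61, 26, 59, 64, 48, 36, 27, 40, 30, 62, 7, 25, 78, 19, 34, 65, 29, 2, 41, 11, 28, 21, 75, 76, 57, 23, 37, 8, 6, 44, 33, 5, 63, 67, 70, 13, 69, 32, 24, 18, 53, 20, 15, 31, 43, 52, 39, 49, 17, 72, 54, 1]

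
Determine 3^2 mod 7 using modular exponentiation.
3^{2} = 9 ≡ 2 (mod 7)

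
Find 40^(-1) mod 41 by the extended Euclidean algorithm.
Extended GCD: 40(-1) + 41(1) = 1. So 40^(-1) ≡ -1 ≡ 40 mod 41. Verify: 40 × 40 = 1600 ≡ 1 mod 41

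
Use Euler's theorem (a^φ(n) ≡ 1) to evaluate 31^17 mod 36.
By Euler: 31^{12} ≡ 1 mod 36 since gcd(31, 36) = 1. 17 = 1×12 + 5. So 31^{17} ≡ 31^{5} ≡ 7 mod 36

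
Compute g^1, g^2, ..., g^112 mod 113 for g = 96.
96^1, 96^2, ..., 96^{112} mod 113: [96, 63, 59, 14, 101, 91, 35, 83, 58, 31, 38, 32, 21, 95, 80, 109, 68, 87, 103, 57, 48, 88, 86, 7, 107, 102, 74, 98, 29, 72, 19, 16, 67, 104, 40, 111, 34, 100, 108, 85, 24, 44, 43, 60, 110, 51, 37, 49, 71, 36, 66, 8, 90, 52, 20, 112, 17, 50, 54, 99, 12, 22, 78, 30, 55, 82, 75, 81, 92, 18, 33, 4, 45, 26, 10, 56, 65, 25, 27, 106, 6, 11, 39, 15, 84, 41, 94, 97, 46, 9, 73, 2, 79, 13, 5, 28, 89, 69, 70, 53, 3, 62, 76, 64, 42, 77, 47, 105, 23, 61, 93, 1]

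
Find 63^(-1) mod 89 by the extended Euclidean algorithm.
Extended GCD: 63(-24) + 89(17) = 1. So 63^(-1) ≡ -24 ≡ 65 mod 89. Verify: 63 × 65 = 4095 ≡ 1 mod 89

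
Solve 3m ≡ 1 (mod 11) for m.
Since 11 is prime, by Fermat 3^(-1) ≡ 3^{9} ≡ 4 (mod 11). Verify: 3 × 4 = 12 ≡ 1 (mod 11)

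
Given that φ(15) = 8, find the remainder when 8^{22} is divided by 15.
By Euler: 8^{8} ≡ 1 mod 15 since gcd(8, 15) = 1. 22 = 2×8 + 6. So 8^{22} ≡ 8^{6} ≡ 4 mod 15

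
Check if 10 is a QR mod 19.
By Euler's criterion: 10^{9} ≡ 18 mod 19. Since this equals -1 (≡ 18), 10 is not a QR.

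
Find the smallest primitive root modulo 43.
g = 3. For each prime q|42: 3^{21}≡42, 3^{14}≡36, 3^{6}≡41, none ≡ 1, so ord_43(3) = 42 and 3 is a primitive root.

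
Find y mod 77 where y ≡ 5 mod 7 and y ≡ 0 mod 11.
M = 7 × 11 = 77. M₁ = 11, y₁ ≡ 2 mod 7. M₂ = 7, y₂ ≡ 8 mod 11. y = 5×11×2 + 0×7×8 ≡ 33 mod 77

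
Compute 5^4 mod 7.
5^{4} = 625 ≡ 2 mod 7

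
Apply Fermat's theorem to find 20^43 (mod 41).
By Fermat: 20^{40} ≡ 1 (mod 41). So 20^{43} = 20^{40} · 20^{3} ≡ 20^{3} ≡ 5 (mod 41)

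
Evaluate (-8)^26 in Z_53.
By repeated squaring mod 53: (-8)^{1}≡45, (-8)^{2}≡11, (-8)^{4}≡15, (-8)^{8}≡13, (-8)^{16}≡10. Then (-8)^{26} = (-8)^{16+8+2} ≡ 10 × 13 × 11 ≡ 52 mod 53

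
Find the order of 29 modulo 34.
Powers of 29 mod 34: 29^1≡29, 29^2≡25, 29^3≡11, 29^4≡13, 29^5≡3, 29^6≡19, 29^7≡7, 29^8≡33, 29^9≡5, 29^10≡9, 29^11≡23, 29^12≡21, 29^13≡31, 29^14≡15, 29^15≡27, 29^16≡1. ord_34(29) = 16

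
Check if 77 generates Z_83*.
77^{41} ≡ 1 (mod 83) and 41 < 82, so ord_83(77) = 41 ≠ 82 and 77 is not a primitive root.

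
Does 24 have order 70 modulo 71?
24^{35} ≡ 1 mod 71 and 35 < 70, so ord_71(24) = 35 ≠ 70 and 24 is not a primitive root.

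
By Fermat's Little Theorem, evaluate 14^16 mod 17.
By Fermat's Little Theorem, 14^{16} ≡ 1 (mod 17) since 17 is prime and gcd(14, 17) = 1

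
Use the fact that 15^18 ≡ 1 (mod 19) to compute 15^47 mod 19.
By Fermat: 15^{18} ≡ 1 (mod 19). 47 = 2×18 + 11. So 15^{47} ≡ 15^{11} ≡ 3 (mod 19)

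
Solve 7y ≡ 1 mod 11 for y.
Since 11 is prime, by Fermat 7^(-1) ≡ 7^{9} ≡ 8 mod 11. Verify: 7 × 8 = 56 ≡ 1 mod 11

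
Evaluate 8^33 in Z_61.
By repeated squaring (mod 61): 8^{1}≡8, 8^{2}≡3, 8^{4}≡9, 8^{8}≡20, 8^{16}≡34, 8^{32}≡58. Then 8^{33} = 8^{32+1} ≡ 58 × 8 ≡ 37 (mod 61)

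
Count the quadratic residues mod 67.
Exactly half the non-zero residues mod a prime are QRs: (67-1)/2 = 33.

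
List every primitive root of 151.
There are φ(150) = 40 primitive roots mod 151: {6, 7, 12, 13, 14, 15, 30, 35, 48, 51, 52, 54, 56, 61, 63, 71, 77, 82, 89, 93, 96, 102, 104, 106, 108, 109, 111, 112, 114, 115, 117, 120, 126, 129, 130, 133, 134, 140, 141, 146}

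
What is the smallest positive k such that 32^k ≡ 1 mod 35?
Powers of 32 mod 35: 32^1≡32, 32^2≡9, 32^3≡8, 32^4≡11, 32^5≡2, 32^6≡29, 32^7≡18, 32^8≡16, 32^9≡22, 32^10≡4, 32^11≡23, 32^12≡1. Order = 12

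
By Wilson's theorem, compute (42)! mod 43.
By Wilson's theorem, (42)! ≡ -1 ≡ 42 mod 43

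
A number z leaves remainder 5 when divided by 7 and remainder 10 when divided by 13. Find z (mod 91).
M = 7 × 13 = 91. M₁ = 13, y₁ ≡ 6 (mod 7). M₂ = 7, y₂ ≡ 2 (mod 13). z = 5×13×6 + 10×7×2 ≡ 75 (mod 91)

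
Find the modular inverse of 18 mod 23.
Since 23 is prime, by Fermat 18^(-1) ≡ 18^{21} ≡ 9 mod 23. Verify: 18 × 9 = 162 ≡ 1 mod 23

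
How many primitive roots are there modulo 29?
Number of primitive roots mod 29 = φ(p-1) = φ(28) = 12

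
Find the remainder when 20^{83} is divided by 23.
By Fermat: 20^{22} ≡ 1 (mod 23). 83 = 3×22 + 17. So 20^{83} ≡ 20^{17} ≡ 7 (mod 23)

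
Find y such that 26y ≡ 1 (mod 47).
Since 47 is prime, by Fermat 26^(-1) ≡ 26^{45} ≡ 38 (mod 47). Verify: 26 × 38 = 988 ≡ 1 (mod 47)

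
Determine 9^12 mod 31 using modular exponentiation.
By repeated squaring mod 31: 9^{1}≡9, 9^{2}≡19, 9^{4}≡20, 9^{8}≡28. Then 9^{12} = 9^{8+4} ≡ 28 × 20 ≡ 2 mod 31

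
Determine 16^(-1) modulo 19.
Since 19 is prime, by Fermat 16^(-1) ≡ 16^{17} ≡ 6 mod 19. Verify: 16 × 6 = 96 ≡ 1 mod 19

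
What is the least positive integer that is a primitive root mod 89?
g = 3. For each prime q|88: 3^{44}≡88, 3^{8}≡64, none ≡ 1, so ord_89(3) = 88 and 3 is a primitive root.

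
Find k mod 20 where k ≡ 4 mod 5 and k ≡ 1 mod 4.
M = 5 × 4 = 20. M₁ = 4, y₁ ≡ 4 mod 5. M₂ = 5, y₂ ≡ 1 mod 4. k = 4×4×4 + 1×5×1 ≡ 9 mod 20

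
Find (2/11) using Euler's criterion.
(2/11) = 2^{5} mod 11 = -1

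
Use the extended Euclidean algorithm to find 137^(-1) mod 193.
Extended GCD: 137(31) + 193(-22) = 1. So 137^(-1) ≡ 31 mod 193. Verify: 137 × 31 = 4247 ≡ 1 mod 193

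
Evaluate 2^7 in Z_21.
By repeated squaring mod 21: 2^{1}≡2, 2^{2}≡4, 2^{4}≡16. Then 2^{7} = 2^{4+2+1} ≡ 16 × 4 × 2 ≡ 2 mod 21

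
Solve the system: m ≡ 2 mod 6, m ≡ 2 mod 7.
M = 6 × 7 = 42. M₁ = 7, y₁ ≡ 1 mod 6. M₂ = 6, y₂ ≡ 6 mod 7. m = 2×7×1 + 2×6×6 ≡ 2 mod 42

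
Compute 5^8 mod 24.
By repeated squaring (mod 24): 5^{1}≡5, 5^{2}≡1, 5^{4}≡1, 5^{8}≡1. So 5^{8} ≡ 1 (mod 24)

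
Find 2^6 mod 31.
By repeated squaring mod 31: 2^{1}≡2, 2^{2}≡4, 2^{4}≡16. Then 2^{6} = 2^{4+2} ≡ 16 × 4 ≡ 2 mod 31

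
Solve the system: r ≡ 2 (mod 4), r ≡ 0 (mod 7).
M = 4 × 7 = 28. M₁ = 7, y₁ ≡ 3 (mod 4). M₂ = 4, y₂ ≡ 2 (mod 7). r = 2×7×3 + 0×4×2 ≡ 14 (mod 28)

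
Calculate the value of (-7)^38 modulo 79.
By repeated squaring mod 79: (-7)^{1}≡72, (-7)^{2}≡49, (-7)^{4}≡31, (-7)^{8}≡13, (-7)^{16}≡11, (-7)^{32}≡42. Then (-7)^{38} = (-7)^{32+4+2} ≡ 42 × 31 × 49 ≡ 45 mod 79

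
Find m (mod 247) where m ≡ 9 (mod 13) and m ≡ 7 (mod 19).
M = 13 × 19 = 247. M₁ = 19, y₁ ≡ 11 (mod 13). M₂ = 13, y₂ ≡ 3 (mod 19). m = 9×19×11 + 7×13×3 ≡ 178 (mod 247)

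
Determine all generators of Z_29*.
There are φ(28) = 12 primitive roots mod 29: {2, 3, 8, 10, 11, 14, 15, 18, 19, 21, 26, 27}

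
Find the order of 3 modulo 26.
Powers of 3 mod 26: 3^1≡3, 3^2≡9, 3^3≡1. Order = 3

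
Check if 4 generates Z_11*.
4^{5} ≡ 1 (mod 11) and 5 < 10, so ord_11(4) = 5 ≠ 10 and 4 is not a primitive root.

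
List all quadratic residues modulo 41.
QRs mod 41: {1, 2, 4, 5, 8, 9, 10, 16, 18, 20, 21, 23, 25, 31, 32, 33, 36, 37, 39, 40}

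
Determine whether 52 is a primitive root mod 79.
52^{13} ≡ 1 (mod 79) and 13 < 78, so ord_79(52) = 13 ≠ 78 and 52 is not a primitive root.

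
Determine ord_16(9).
Powers of 9 mod 16: 9^1≡9, 9^2≡1. Order = 2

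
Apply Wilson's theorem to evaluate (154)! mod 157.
(156)! = (154)! × (155) × (156) ≡ -1 (mod 157). So (154)! ≡ -1 × [(156)(155)]^(-1) ≡ 78 (mod 157)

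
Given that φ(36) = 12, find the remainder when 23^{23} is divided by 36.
By Euler: 23^{12} ≡ 1 mod 36 since gcd(23, 36) = 1. 23 = 1×12 + 11. So 23^{23} ≡ 23^{11} ≡ 11 mod 36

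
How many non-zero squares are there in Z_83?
Exactly half the non-zero residues mod a prime are QRs: (83-1)/2 = 41.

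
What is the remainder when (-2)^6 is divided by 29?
By repeated squaring (mod 29): (-2)^{1}≡27, (-2)^{2}≡4, (-2)^{4}≡16. Then (-2)^{6} = (-2)^{4+2} ≡ 16 × 4 ≡ 6 (mod 29)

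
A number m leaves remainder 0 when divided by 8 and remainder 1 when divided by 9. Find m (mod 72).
M = 8 × 9 = 72. M₁ = 9, y₁ ≡ 1 (mod 8). M₂ = 8, y₂ ≡ 8 (mod 9). m = 0×9×1 + 1×8×8 ≡ 64 (mod 72)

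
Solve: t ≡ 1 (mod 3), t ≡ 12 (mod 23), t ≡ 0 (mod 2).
M = 3 × 23 × 2 = 138. M₁ = 46, y₁ ≡ 1 (mod 3). M₂ = 6, y₂ ≡ 4 (mod 23). M₃ = 69, y₃ ≡ 1 (mod 2). t = 1×46×1 + 12×6×4 + 0×69×1 ≡ 58 (mod 138)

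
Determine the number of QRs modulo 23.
The squaring map on Z_23* is 2-to-1, so there are (22)/2 = 11 QRs.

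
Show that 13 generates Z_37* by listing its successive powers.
13^1, 13^2, ..., 13^{36} mod 37: [13, 21, 14, 34, 35, 11, 32, 9, 6, 4, 15, 10, 19, 25, 29, 7, 17, 36, 24, 16, 23, 3, 2, 26, 5, 28, 31, 33, 22, 27, 18, 12, 8, 30, 20, 1]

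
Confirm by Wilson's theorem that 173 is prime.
(172)! mod 173 = 172. Since this equals -1 mod 173, Wilson confirms 173 is prime.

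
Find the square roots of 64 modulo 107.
The square roots of 64 mod 107 are 99 and 8. Verify: 99² = 9801 ≡ 64 (mod 107)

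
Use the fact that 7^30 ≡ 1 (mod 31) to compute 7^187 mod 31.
By Fermat: 7^{30} ≡ 1 (mod 31). 187 ≡ 7 (mod 30). So 7^{187} ≡ 7^{7} ≡ 28 (mod 31)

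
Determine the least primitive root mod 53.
g = 2. For each prime q|52: 2^{26}≡52, 2^{4}≡16, none ≡ 1, so ord_53(2) = 52 and 2 is a primitive root.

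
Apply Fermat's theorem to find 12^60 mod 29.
By Fermat: 12^{28} ≡ 1 mod 29. 60 = 2×28 + 4. So 12^{60} ≡ 12^{4} ≡ 1 mod 29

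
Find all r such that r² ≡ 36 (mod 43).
The square roots of 36 mod 43 are 6 and 37. Verify: 6² = 36 ≡ 36 (mod 43)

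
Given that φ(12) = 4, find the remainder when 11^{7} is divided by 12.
By Euler: 11^{4} ≡ 1 mod 12 since gcd(11, 12) = 1. 7 = 1×4 + 3. So 11^{7} ≡ 11^{3} ≡ 11 mod 12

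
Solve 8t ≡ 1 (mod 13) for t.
Since 13 is prime, by Fermat 8^(-1) ≡ 8^{11} ≡ 5 (mod 13). Verify: 8 × 5 = 40 ≡ 1 (mod 13)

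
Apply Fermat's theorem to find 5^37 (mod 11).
By Fermat: 5^{10} ≡ 1 (mod 11). 37 = 3×10 + 7. So 5^{37} ≡ 5^{7} ≡ 3 (mod 11)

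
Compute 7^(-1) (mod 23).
Since 23 is prime, by Fermat 7^(-1) ≡ 7^{21} ≡ 10 (mod 23). Verify: 7 × 10 = 70 ≡ 1 (mod 23)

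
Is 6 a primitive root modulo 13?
ord_13(6) divides 12. For each prime q|12: 6^{6}≡12, 6^{4}≡9, none ≡ 1. So 6 has order 12 and is a primitive root mod 13.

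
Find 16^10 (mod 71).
By repeated squaring (mod 71): 16^{1}≡16, 16^{2}≡43, 16^{4}≡3, 16^{8}≡9. Then 16^{10} = 16^{8+2} ≡ 9 × 43 ≡ 32 (mod 71)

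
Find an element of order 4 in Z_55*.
12 has order 4 mod 55 since 12^{4} ≡ 1 (mod 55) and no smaller power works.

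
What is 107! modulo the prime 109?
(108)! = (107)! × (108) ≡ -1 (mod 109). So (107)! ≡ -1 × (108)^(-1) ≡ (-1)×(-1) = 1 (mod 109)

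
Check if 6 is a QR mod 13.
By Euler's criterion: 6^{6} ≡ 12 (mod 13). Since this equals -1 (≡ 12), 6 is not a QR.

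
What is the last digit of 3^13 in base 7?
Using Fermat: 3^{6} ≡ 1 mod 7. 13 ≡ 1 mod 6. So 3^{13} ≡ 3^{1} ≡ 3 mod 7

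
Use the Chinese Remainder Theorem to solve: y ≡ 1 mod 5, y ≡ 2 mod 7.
M = 5 × 7 = 35. M₁ = 7, y₁ ≡ 3 mod 5. M₂ = 5, y₂ ≡ 3 mod 7. y = 1×7×3 + 2×5×3 ≡ 16 mod 35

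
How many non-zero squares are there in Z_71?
The squaring map on Z_71* is 2-to-1, so there are (70)/2 = 35 QRs.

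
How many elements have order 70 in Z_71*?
A prime p has φ(p-1) primitive roots; here φ(70) = 24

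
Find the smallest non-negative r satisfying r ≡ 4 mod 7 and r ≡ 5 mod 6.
M = 7 × 6 = 42. M₁ = 6, y₁ ≡ 6 mod 7. M₂ = 7, y₂ ≡ 1 mod 6. r = 4×6×6 + 5×7×1 ≡ 11 mod 42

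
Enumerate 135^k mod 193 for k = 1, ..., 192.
135^1, 135^2, ..., 135^{192} mod 193: [135, 83, 11, 134, 141, 121, 123, 7, 173, 2, 77, 166, 22, 75, 89, 49, 53, 14, 153, 4, 154, 139, 44, 150, 178, 98, 106, 28, 113, 8, 115, 85, 88, 107, 163, 3, 19, 56, 33, 16, 37, 170, 176, 21, 133, 6, 38, 112, 66, 32, 74, 147, 159, 42, 73, 12, 76, 31, 132, 64, 148, 101, 125, 84, 146, 24, 152, 62, 71, 128, 103, 9, 57, 168, 99, 48, 111, 124, 142, 63, 13, 18, 114, 143, 5, 96, 29, 55, 91, 126, 26, 36, 35, 93, 10, 192, 58, 110, 182, 59, 52, 72, 70, 186, 20, 191, 116, 27, 171, 118, 104, 144, 140, 179, 40, 189, 39, 54, 149, 43, 15, 95, 87, 165, 80, 185, 78, 108, 105, 86, 30, 190, 174, 137, 160, 177, 156, 23, 17, 172, 60, 187, 155, 81, 127, 161, 119, 46, 34, 151, 120, 181, 117, 162, 61, 129, 45, 92, 68, 109, 47, 169, 41, 131, 122, 65, 90, 184, 136, 25, 94, 145, 82, 69, 51, 130, 180, 175, 79, 50, 188, 97, 164, 138, 102, 67, 167, 157, 158, 100, 183, 1]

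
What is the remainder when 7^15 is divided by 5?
Using Fermat: 7^{4} ≡ 1 mod 5. 15 ≡ 3 mod 4. So 7^{15} ≡ 7^{3} ≡ 3 mod 5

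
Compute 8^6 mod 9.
By repeated squaring mod 9: 8^{1}≡8, 8^{2}≡1, 8^{4}≡1. Then 8^{6} = 8^{4+2} ≡ 1 × 1 ≡ 1 mod 9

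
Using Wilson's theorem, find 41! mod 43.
(42)! = (41)! × (42) ≡ -1 (mod 43). So (41)! ≡ -1 × (42)^(-1) ≡ (-1)×(-1) = 1 (mod 43)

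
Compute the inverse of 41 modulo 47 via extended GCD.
Extended GCD: 41(-8) + 47(7) = 1. So 41^(-1) ≡ -8 ≡ 39 (mod 47). Verify: 41 × 39 = 1599 ≡ 1 (mod 47)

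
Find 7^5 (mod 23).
By repeated squaring (mod 23): 7^{1}≡7, 7^{2}≡3, 7^{4}≡9. Then 7^{5} = 7^{4+1} ≡ 9 × 7 ≡ 17 (mod 23)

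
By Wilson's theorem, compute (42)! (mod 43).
By Wilson's theorem, (42)! ≡ -1 ≡ 42 (mod 43)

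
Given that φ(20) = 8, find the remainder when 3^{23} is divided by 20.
By Euler: 3^{8} ≡ 1 mod 20 since gcd(3, 20) = 1. 23 = 2×8 + 7. So 3^{23} ≡ 3^{7} ≡ 7 mod 20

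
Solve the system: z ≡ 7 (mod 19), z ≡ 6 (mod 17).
M = 19 × 17 = 323. M₁ = 17, y₁ ≡ 9 (mod 19). M₂ = 19, y₂ ≡ 9 (mod 17). z = 7×17×9 + 6×19×9 ≡ 159 (mod 323)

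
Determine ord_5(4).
Powers of 4 mod 5: 4^1≡4, 4^2≡1. Order = 2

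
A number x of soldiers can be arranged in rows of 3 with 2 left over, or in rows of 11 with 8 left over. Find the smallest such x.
M = 3 × 11 = 33. M₁ = 11, y₁ ≡ 2 (mod 3). M₂ = 3, y₂ ≡ 4 (mod 11). x = 2×11×2 + 8×3×4 ≡ 8 (mod 33)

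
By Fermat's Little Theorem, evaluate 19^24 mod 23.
By Fermat: 19^{22} ≡ 1 mod 23. So 19^{24} = 19^{22} · 19^{2} ≡ 19^{2} ≡ 16 mod 23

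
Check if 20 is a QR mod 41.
By Euler's criterion: 20^{20} ≡ 1 mod 41. Since this equals 1, 20 is a QR.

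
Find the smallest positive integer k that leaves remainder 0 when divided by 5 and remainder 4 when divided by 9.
M = 5 × 9 = 45. M₁ = 9, y₁ ≡ 4 mod 5. M₂ = 5, y₂ ≡ 2 mod 9. k = 0×9×4 + 4×5×2 ≡ 40 mod 45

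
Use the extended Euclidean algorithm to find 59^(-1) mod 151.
Extended GCD: 59(64) + 151(-25) = 1. So 59^(-1) ≡ 64 mod 151. Verify: 59 × 64 = 3776 ≡ 1 mod 151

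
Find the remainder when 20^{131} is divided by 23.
By Fermat: 20^{22} ≡ 1 (mod 23). 131 = 5×22 + 21. So 20^{131} ≡ 20^{21} ≡ 15 (mod 23)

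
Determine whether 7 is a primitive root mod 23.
ord_23(7) divides 22. For each prime q|22: 7^{11}≡22, 7^{2}≡3, none ≡ 1. So 7 has order 22 and is a primitive root mod 23.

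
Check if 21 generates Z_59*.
21^{29} ≡ 1 mod 59 and 29 < 58, so ord_59(21) = 29 ≠ 58 and 21 is not a primitive root.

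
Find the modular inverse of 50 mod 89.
Since 89 is prime, by Fermat 50^(-1) ≡ 50^{87} ≡ 73 mod 89. Verify: 50 × 73 = 3650 ≡ 1 mod 89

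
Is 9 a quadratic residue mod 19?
By Euler's criterion: 9^{9} ≡ 1 (mod 19). Since this equals 1, 9 is a QR.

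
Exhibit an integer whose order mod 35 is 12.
2 has order 12 mod 35 since 2^{12} ≡ 1 (mod 35) and no smaller power works.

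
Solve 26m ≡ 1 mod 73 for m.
Since 73 is prime, by Fermat 26^(-1) ≡ 26^{71} ≡ 59 mod 73. Verify: 26 × 59 = 1534 ≡ 1 mod 73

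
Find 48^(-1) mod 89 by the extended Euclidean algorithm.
Extended GCD: 48(13) + 89(-7) = 1. So 48^(-1) ≡ 13 mod 89. Verify: 48 × 13 = 624 ≡ 1 mod 89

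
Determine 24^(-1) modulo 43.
Since 43 is prime, by Fermat 24^(-1) ≡ 24^{41} ≡ 9 mod 43. Verify: 24 × 9 = 216 ≡ 1 mod 43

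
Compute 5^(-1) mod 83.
Since 83 is prime, by Fermat 5^(-1) ≡ 5^{81} ≡ 50 mod 83. Verify: 5 × 50 = 250 ≡ 1 mod 83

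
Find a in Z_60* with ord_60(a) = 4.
7 has order 4 mod 60 since 7^{4} ≡ 1 mod 60 and no smaller power works.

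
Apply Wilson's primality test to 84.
(83)! mod 84 = 0. Since 0 ≢ -1 (mod 84), 84 is not prime.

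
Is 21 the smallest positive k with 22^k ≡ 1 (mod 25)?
Powers of 22 mod 25: 22^1≡22, 22^2≡9, 22^3≡23, 22^4≡6, 22^5≡7, 22^6≡4, 22^7≡13, 22^8≡11, 22^9≡17, 22^10≡24, 22^11≡3, 22^12≡16, 22^13≡2, 22^14≡19, 22^15≡18, 22^16≡21, 22^17≡12, 22^18≡14, 22^19≡8, 22^20≡1. Already 22^20≡1, so the order is 20 < 21. No, the actual order is 20.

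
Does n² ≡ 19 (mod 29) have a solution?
By Euler's criterion: 19^{14} ≡ 28 (mod 29). Since this equals -1 (≡ 28), 19 is not a QR.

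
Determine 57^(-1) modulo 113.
Since 113 is prime, by Fermat 57^(-1) ≡ 57^{111} ≡ 2 mod 113. Verify: 57 × 2 = 114 ≡ 1 mod 113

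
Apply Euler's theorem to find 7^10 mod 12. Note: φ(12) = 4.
By Euler: 7^{4} ≡ 1 mod 12 since gcd(7, 12) = 1. 10 = 2×4 + 2. So 7^{10} ≡ 7^{2} ≡ 1 mod 12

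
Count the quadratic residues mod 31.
Exactly half the non-zero residues mod a prime are QRs: (31-1)/2 = 15.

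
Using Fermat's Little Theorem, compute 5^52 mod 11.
By Fermat: 5^{10} ≡ 1 (mod 11). 52 = 5×10 + 2. So 5^{52} ≡ 5^{2} ≡ 3 (mod 11)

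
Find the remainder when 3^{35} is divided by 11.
By Fermat: 3^{10} ≡ 1 mod 11. 35 = 3×10 + 5. So 3^{35} ≡ 3^{5} ≡ 1 mod 11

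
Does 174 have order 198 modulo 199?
174^{66} ≡ 1 (mod 199) and 66 < 198, so ord_199(174) = 66 ≠ 198 and 174 is not a primitive root.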